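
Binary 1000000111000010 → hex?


Group into 4-bit nibbles: 1000000111000010
  1000 = 8
  0001 = 1
  1100 = C
  0010 = 2
= 0x81C2


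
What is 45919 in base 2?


Divide by 2 repeatedly:
45919 ÷ 2 = 22959 remainder 1
22959 ÷ 2 = 11479 remainder 1
11479 ÷ 2 = 5739 remainder 1
5739 ÷ 2 = 2869 remainder 1
2869 ÷ 2 = 1434 remainder 1
1434 ÷ 2 = 717 remainder 0
717 ÷ 2 = 358 remainder 1
358 ÷ 2 = 179 remainder 0
179 ÷ 2 = 89 remainder 1
89 ÷ 2 = 44 remainder 1
44 ÷ 2 = 22 remainder 0
22 ÷ 2 = 11 remainder 0
11 ÷ 2 = 5 remainder 1
5 ÷ 2 = 2 remainder 1
2 ÷ 2 = 1 remainder 0
1 ÷ 2 = 0 remainder 1
Reading remainders bottom-up:
= 1011001101011111


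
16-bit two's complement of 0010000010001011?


Original: 0010000010001011
Step 1 - Invert all bits: 1101111101110100
Step 2 - Add 1: 1101111101110100 + 1
= 1101111101110101 (represents -8331)


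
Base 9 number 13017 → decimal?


Positional values (base 9):
  7 × 9^0 = 7 × 1 = 7
  1 × 9^1 = 1 × 9 = 9
  0 × 9^2 = 0 × 81 = 0
  3 × 9^3 = 3 × 729 = 2187
  1 × 9^4 = 1 × 6561 = 6561
Sum = 7 + 9 + 0 + 2187 + 6561
= 8764


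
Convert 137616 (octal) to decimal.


Positional values:
Position 0: 6 × 8^0 = 6
Position 1: 1 × 8^1 = 8
Position 2: 6 × 8^2 = 384
Position 3: 7 × 8^3 = 3584
Position 4: 3 × 8^4 = 12288
Position 5: 1 × 8^5 = 32768
Sum = 6 + 8 + 384 + 3584 + 12288 + 32768
= 49038


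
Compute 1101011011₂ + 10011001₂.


Align and add column by column (LSB to MSB, carry propagating):
  01101011011
+ 00010011001
  -----------
  col 0: 1 + 1 + 0 (carry in) = 2 → bit 0, carry out 1
  col 1: 1 + 0 + 1 (carry in) = 2 → bit 0, carry out 1
  col 2: 0 + 0 + 1 (carry in) = 1 → bit 1, carry out 0
  col 3: 1 + 1 + 0 (carry in) = 2 → bit 0, carry out 1
  col 4: 1 + 1 + 1 (carry in) = 3 → bit 1, carry out 1
  col 5: 0 + 0 + 1 (carry in) = 1 → bit 1, carry out 0
  col 6: 1 + 0 + 0 (carry in) = 1 → bit 1, carry out 0
  col 7: 0 + 1 + 0 (carry in) = 1 → bit 1, carry out 0
  col 8: 1 + 0 + 0 (carry in) = 1 → bit 1, carry out 0
  col 9: 1 + 0 + 0 (carry in) = 1 → bit 1, carry out 0
  col 10: 0 + 0 + 0 (carry in) = 0 → bit 0, carry out 0
Reading bits MSB→LSB: 01111110100
Strip leading zeros: 1111110100
= 1111110100


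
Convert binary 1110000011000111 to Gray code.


Binary: 1110000011000111
Gray code: G = B XOR (B >> 1)
B >> 1 = 0111000001100011
1110000011000111 XOR 0111000001100011:
  1 XOR 0 = 1
  1 XOR 1 = 0
  1 XOR 1 = 0
  0 XOR 1 = 1
  0 XOR 0 = 0
  0 XOR 0 = 0
  0 XOR 0 = 0
  0 XOR 0 = 0
  1 XOR 0 = 1
  1 XOR 1 = 0
  0 XOR 1 = 1
  0 XOR 0 = 0
  0 XOR 0 = 0
  1 XOR 0 = 1
  1 XOR 1 = 0
  1 XOR 1 = 0
= 1001000010100100


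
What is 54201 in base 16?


Divide by 16 repeatedly:
54201 ÷ 16 = 3387 remainder 9 (9)
3387 ÷ 16 = 211 remainder 11 (B)
211 ÷ 16 = 13 remainder 3 (3)
13 ÷ 16 = 0 remainder 13 (D)
Reading remainders bottom-up:
= 0xD3B9


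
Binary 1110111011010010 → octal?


Group into 3-bit groups: 001110111011010010
  001 = 1
  110 = 6
  111 = 7
  011 = 3
  010 = 2
  010 = 2
= 0o167322


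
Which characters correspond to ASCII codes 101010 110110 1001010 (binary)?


Codes (binary): 101010 110110 1001010
Per-code ASCII lookup:
  101010 = 42  (special character) → '*'
  110110 = 54  (range 48-57: digits, 54 - 48 = 6) → '6'
  1001010 = 74  (range 65-90: uppercase, 74 - 65 = 9) → 'J'
= '*6J'


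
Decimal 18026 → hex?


Divide by 16 repeatedly:
18026 ÷ 16 = 1126 remainder 10 (A)
1126 ÷ 16 = 70 remainder 6 (6)
70 ÷ 16 = 4 remainder 6 (6)
4 ÷ 16 = 0 remainder 4 (4)
Reading remainders bottom-up:
= 0x466A


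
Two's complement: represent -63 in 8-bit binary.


Original: 00111111
Step 1 - Invert all bits: 11000000
Step 2 - Add 1: 11000000 + 1
= 11000001 (represents -63)


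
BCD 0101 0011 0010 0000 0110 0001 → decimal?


Each 4-bit group → digit:
  0101 → 5
  0011 → 3
  0010 → 2
  0000 → 0
  0110 → 6
  0001 → 1
= 532061


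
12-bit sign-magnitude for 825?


Sign bit: 0 (positive)
Magnitude: 825 = 01100111001
= 001100111001


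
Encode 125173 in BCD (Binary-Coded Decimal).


Each digit → 4-bit binary:
  1 → 0001
  2 → 0010
  5 → 0101
  1 → 0001
  7 → 0111
  3 → 0011
= 0001 0010 0101 0001 0111 0011


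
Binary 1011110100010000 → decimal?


Positional values:
Bit 4: 1 × 2^4 = 16
Bit 8: 1 × 2^8 = 256
Bit 10: 1 × 2^10 = 1024
Bit 11: 1 × 2^11 = 2048
Bit 12: 1 × 2^12 = 4096
Bit 13: 1 × 2^13 = 8192
Bit 15: 1 × 2^15 = 32768
Sum = 16 + 256 + 1024 + 2048 + 4096 + 8192 + 32768
= 48400


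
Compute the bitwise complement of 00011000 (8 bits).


Original: 00011000
Invert all bits:
  bit 0: 0 → 1
  bit 1: 0 → 1
  bit 2: 0 → 1
  bit 3: 1 → 0
  bit 4: 1 → 0
  bit 5: 0 → 1
  bit 6: 0 → 1
  bit 7: 0 → 1
= 11100111


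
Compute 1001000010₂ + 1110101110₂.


Align and add column by column (LSB to MSB, carry propagating):
  01001000010
+ 01110101110
  -----------
  col 0: 0 + 0 + 0 (carry in) = 0 → bit 0, carry out 0
  col 1: 1 + 1 + 0 (carry in) = 2 → bit 0, carry out 1
  col 2: 0 + 1 + 1 (carry in) = 2 → bit 0, carry out 1
  col 3: 0 + 1 + 1 (carry in) = 2 → bit 0, carry out 1
  col 4: 0 + 0 + 1 (carry in) = 1 → bit 1, carry out 0
  col 5: 0 + 1 + 0 (carry in) = 1 → bit 1, carry out 0
  col 6: 1 + 0 + 0 (carry in) = 1 → bit 1, carry out 0
  col 7: 0 + 1 + 0 (carry in) = 1 → bit 1, carry out 0
  col 8: 0 + 1 + 0 (carry in) = 1 → bit 1, carry out 0
  col 9: 1 + 1 + 0 (carry in) = 2 → bit 0, carry out 1
  col 10: 0 + 0 + 1 (carry in) = 1 → bit 1, carry out 0
Reading bits MSB→LSB: 10111110000
Strip leading zeros: 10111110000
= 10111110000


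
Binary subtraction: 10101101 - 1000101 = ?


Align and subtract column by column (LSB to MSB, borrowing when needed):
  10101101
- 01000101
  --------
  col 0: (1 - 0 borrow-in) - 1 → 1 - 1 = 0, borrow out 0
  col 1: (0 - 0 borrow-in) - 0 → 0 - 0 = 0, borrow out 0
  col 2: (1 - 0 borrow-in) - 1 → 1 - 1 = 0, borrow out 0
  col 3: (1 - 0 borrow-in) - 0 → 1 - 0 = 1, borrow out 0
  col 4: (0 - 0 borrow-in) - 0 → 0 - 0 = 0, borrow out 0
  col 5: (1 - 0 borrow-in) - 0 → 1 - 0 = 1, borrow out 0
  col 6: (0 - 0 borrow-in) - 1 → borrow from next column: (0+2) - 1 = 1, borrow out 1
  col 7: (1 - 1 borrow-in) - 0 → 0 - 0 = 0, borrow out 0
Reading bits MSB→LSB: 01101000
Strip leading zeros: 1101000
= 1101000


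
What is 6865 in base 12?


Divide by 12 repeatedly:
6865 ÷ 12 = 572 remainder 1
572 ÷ 12 = 47 remainder 8
47 ÷ 12 = 3 remainder 11
3 ÷ 12 = 0 remainder 3
Reading remainders bottom-up:
= 3B81


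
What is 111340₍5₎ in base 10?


Positional values (base 5):
  0 × 5^0 = 0 × 1 = 0
  4 × 5^1 = 4 × 5 = 20
  3 × 5^2 = 3 × 25 = 75
  1 × 5^3 = 1 × 125 = 125
  1 × 5^4 = 1 × 625 = 625
  1 × 5^5 = 1 × 3125 = 3125
Sum = 0 + 20 + 75 + 125 + 625 + 3125
= 3970


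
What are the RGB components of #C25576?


Hex: #C25576
R = C2₁₆ = 194
G = 55₁₆ = 85
B = 76₁₆ = 118
= RGB(194, 85, 118)


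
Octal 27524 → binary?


Each octal digit → 3 binary bits:
  2 = 010
  7 = 111
  5 = 101
  2 = 010
  4 = 100
Concatenate: 010 111 101 010 100
= 010111101010100


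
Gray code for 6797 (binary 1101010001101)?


Binary: 1101010001101
Gray code: G = B XOR (B >> 1)
B >> 1 = 0110101000110
1101010001101 XOR 0110101000110:
  1 XOR 0 = 1
  1 XOR 1 = 0
  0 XOR 1 = 1
  1 XOR 0 = 1
  0 XOR 1 = 1
  1 XOR 0 = 1
  0 XOR 1 = 1
  0 XOR 0 = 0
  0 XOR 0 = 0
  1 XOR 0 = 1
  1 XOR 1 = 0
  0 XOR 1 = 1
  1 XOR 0 = 1
= 1011111001011


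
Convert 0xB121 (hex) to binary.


Each hex digit → 4 binary bits:
  B = 1011
  1 = 0001
  2 = 0010
  1 = 0001
Concatenate: 1011 0001 0010 0001
= 1011000100100001


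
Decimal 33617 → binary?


Divide by 2 repeatedly:
33617 ÷ 2 = 16808 remainder 1
16808 ÷ 2 = 8404 remainder 0
8404 ÷ 2 = 4202 remainder 0
4202 ÷ 2 = 2101 remainder 0
2101 ÷ 2 = 1050 remainder 1
1050 ÷ 2 = 525 remainder 0
525 ÷ 2 = 262 remainder 1
262 ÷ 2 = 131 remainder 0
131 ÷ 2 = 65 remainder 1
65 ÷ 2 = 32 remainder 1
32 ÷ 2 = 16 remainder 0
16 ÷ 2 = 8 remainder 0
8 ÷ 2 = 4 remainder 0
4 ÷ 2 = 2 remainder 0
2 ÷ 2 = 1 remainder 0
1 ÷ 2 = 0 remainder 1
Reading remainders bottom-up:
= 1000001101010001


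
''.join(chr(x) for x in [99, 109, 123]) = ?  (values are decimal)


Codes (decimal): 99 109 123
Per-code ASCII lookup:
  99  (range 97-122: lowercase, 99 - 97 = 2) → 'c'
  109  (range 97-122: lowercase, 109 - 97 = 12) → 'm'
  123  (special character) → '{'
= 'cm{'


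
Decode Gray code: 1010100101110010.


Gray code: 1010100101110010
MSB stays the same: 1
Each subsequent bit = prev_binary XOR current_gray:
  B[1] = 1 XOR 0 = 1
  B[2] = 1 XOR 1 = 0
  B[3] = 0 XOR 0 = 0
  B[4] = 0 XOR 1 = 1
  B[5] = 1 XOR 0 = 1
  B[6] = 1 XOR 0 = 1
  B[7] = 1 XOR 1 = 0
  B[8] = 0 XOR 0 = 0
  B[9] = 0 XOR 1 = 1
  B[10] = 1 XOR 1 = 0
  B[11] = 0 XOR 1 = 1
  B[12] = 1 XOR 0 = 1
  B[13] = 1 XOR 0 = 1
  B[14] = 1 XOR 1 = 0
  B[15] = 0 XOR 0 = 0
= 1100111001011100 (52828 decimal)


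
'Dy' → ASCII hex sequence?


String: 'Dy'  (2 characters)
Per-character ASCII lookup:
  'D': uppercase starts at 65: 'D' = 65 + 3 = 68 → 0x44
  'y': lowercase starts at 97: 'y' = 97 + 24 = 121 → 0x79
= 0x44 0x79


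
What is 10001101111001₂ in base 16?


Group into 4-bit nibbles: 0010001101111001
  0010 = 2
  0011 = 3
  0111 = 7
  1001 = 9
= 0x2379


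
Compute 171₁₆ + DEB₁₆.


Align and add column by column (LSB to MSB, each column mod 16 with carry):
  0171
+ 0DEB
  ----
  col 0: 1(1) + B(11) + 0 (carry in) = 12 → C(12), carry out 0
  col 1: 7(7) + E(14) + 0 (carry in) = 21 → 5(5), carry out 1
  col 2: 1(1) + D(13) + 1 (carry in) = 15 → F(15), carry out 0
  col 3: 0(0) + 0(0) + 0 (carry in) = 0 → 0(0), carry out 0
Reading digits MSB→LSB: 0F5C
Strip leading zeros: F5C
= 0xF5C


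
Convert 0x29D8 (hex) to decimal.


Positional values:
Position 0: 8 × 16^0 = 8 × 1 = 8
Position 1: D × 16^1 = 13 × 16 = 208
Position 2: 9 × 16^2 = 9 × 256 = 2304
Position 3: 2 × 16^3 = 2 × 4096 = 8192
Sum = 8 + 208 + 2304 + 8192
= 10712


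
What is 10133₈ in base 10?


Positional values:
Position 0: 3 × 8^0 = 3
Position 1: 3 × 8^1 = 24
Position 2: 1 × 8^2 = 64
Position 3: 0 × 8^3 = 0
Position 4: 1 × 8^4 = 4096
Sum = 3 + 24 + 64 + 0 + 4096
= 4187


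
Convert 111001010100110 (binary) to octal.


Group into 3-bit groups: 111001010100110
  111 = 7
  001 = 1
  010 = 2
  100 = 4
  110 = 6
= 0o71246


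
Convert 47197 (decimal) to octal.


Divide by 8 repeatedly:
47197 ÷ 8 = 5899 remainder 5
5899 ÷ 8 = 737 remainder 3
737 ÷ 8 = 92 remainder 1
92 ÷ 8 = 11 remainder 4
11 ÷ 8 = 1 remainder 3
1 ÷ 8 = 0 remainder 1
Reading remainders bottom-up:
= 0o134135


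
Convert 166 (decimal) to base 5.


Divide by 5 repeatedly:
166 ÷ 5 = 33 remainder 1
33 ÷ 5 = 6 remainder 3
6 ÷ 5 = 1 remainder 1
1 ÷ 5 = 0 remainder 1
Reading remainders bottom-up:
= 1131


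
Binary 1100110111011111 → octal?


Group into 3-bit groups: 001100110111011111
  001 = 1
  100 = 4
  110 = 6
  111 = 7
  011 = 3
  111 = 7
= 0o146737


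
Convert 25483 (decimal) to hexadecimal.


Divide by 16 repeatedly:
25483 ÷ 16 = 1592 remainder 11 (B)
1592 ÷ 16 = 99 remainder 8 (8)
99 ÷ 16 = 6 remainder 3 (3)
6 ÷ 16 = 0 remainder 6 (6)
Reading remainders bottom-up:
= 0x638B


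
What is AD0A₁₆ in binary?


Each hex digit → 4 binary bits:
  A = 1010
  D = 1101
  0 = 0000
  A = 1010
Concatenate: 1010 1101 0000 1010
= 1010110100001010


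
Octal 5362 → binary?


Each octal digit → 3 binary bits:
  5 = 101
  3 = 011
  6 = 110
  2 = 010
Concatenate: 101 011 110 010
= 101011110010


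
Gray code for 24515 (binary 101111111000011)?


Binary: 101111111000011
Gray code: G = B XOR (B >> 1)
B >> 1 = 010111111100001
101111111000011 XOR 010111111100001:
  1 XOR 0 = 1
  0 XOR 1 = 1
  1 XOR 0 = 1
  1 XOR 1 = 0
  1 XOR 1 = 0
  1 XOR 1 = 0
  1 XOR 1 = 0
  1 XOR 1 = 0
  1 XOR 1 = 0
  0 XOR 1 = 1
  0 XOR 0 = 0
  0 XOR 0 = 0
  0 XOR 0 = 0
  1 XOR 0 = 1
  1 XOR 1 = 0
= 111000000100010


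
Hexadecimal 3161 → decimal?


Positional values:
Position 0: 1 × 16^0 = 1 × 1 = 1
Position 1: 6 × 16^1 = 6 × 16 = 96
Position 2: 1 × 16^2 = 1 × 256 = 256
Position 3: 3 × 16^3 = 3 × 4096 = 12288
Sum = 1 + 96 + 256 + 12288
= 12641


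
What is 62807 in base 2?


Divide by 2 repeatedly:
62807 ÷ 2 = 31403 remainder 1
31403 ÷ 2 = 15701 remainder 1
15701 ÷ 2 = 7850 remainder 1
7850 ÷ 2 = 3925 remainder 0
3925 ÷ 2 = 1962 remainder 1
1962 ÷ 2 = 981 remainder 0
981 ÷ 2 = 490 remainder 1
490 ÷ 2 = 245 remainder 0
245 ÷ 2 = 122 remainder 1
122 ÷ 2 = 61 remainder 0
61 ÷ 2 = 30 remainder 1
30 ÷ 2 = 15 remainder 0
15 ÷ 2 = 7 remainder 1
7 ÷ 2 = 3 remainder 1
3 ÷ 2 = 1 remainder 1
1 ÷ 2 = 0 remainder 1
Reading remainders bottom-up:
= 1111010101010111


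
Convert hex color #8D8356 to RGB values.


Hex: #8D8356
R = 8D₁₆ = 141
G = 83₁₆ = 131
B = 56₁₆ = 86
= RGB(141, 131, 86)


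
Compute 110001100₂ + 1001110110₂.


Align and add column by column (LSB to MSB, carry propagating):
  00110001100
+ 01001110110
  -----------
  col 0: 0 + 0 + 0 (carry in) = 0 → bit 0, carry out 0
  col 1: 0 + 1 + 0 (carry in) = 1 → bit 1, carry out 0
  col 2: 1 + 1 + 0 (carry in) = 2 → bit 0, carry out 1
  col 3: 1 + 0 + 1 (carry in) = 2 → bit 0, carry out 1
  col 4: 0 + 1 + 1 (carry in) = 2 → bit 0, carry out 1
  col 5: 0 + 1 + 1 (carry in) = 2 → bit 0, carry out 1
  col 6: 0 + 1 + 1 (carry in) = 2 → bit 0, carry out 1
  col 7: 1 + 0 + 1 (carry in) = 2 → bit 0, carry out 1
  col 8: 1 + 0 + 1 (carry in) = 2 → bit 0, carry out 1
  col 9: 0 + 1 + 1 (carry in) = 2 → bit 0, carry out 1
  col 10: 0 + 0 + 1 (carry in) = 1 → bit 1, carry out 0
Reading bits MSB→LSB: 10000000010
Strip leading zeros: 10000000010
= 10000000010


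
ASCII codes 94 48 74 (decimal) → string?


Codes (decimal): 94 48 74
Per-code ASCII lookup:
  94  (special character) → '^'
  48  (range 48-57: digits, 48 - 48 = 0) → '0'
  74  (range 65-90: uppercase, 74 - 65 = 9) → 'J'
= '^0J'


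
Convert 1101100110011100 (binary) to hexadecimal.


Group into 4-bit nibbles: 1101100110011100
  1101 = D
  1001 = 9
  1001 = 9
  1100 = C
= 0xD99C


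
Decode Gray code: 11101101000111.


Gray code: 11101101000111
MSB stays the same: 1
Each subsequent bit = prev_binary XOR current_gray:
  B[1] = 1 XOR 1 = 0
  B[2] = 0 XOR 1 = 1
  B[3] = 1 XOR 0 = 1
  B[4] = 1 XOR 1 = 0
  B[5] = 0 XOR 1 = 1
  B[6] = 1 XOR 0 = 1
  B[7] = 1 XOR 1 = 0
  B[8] = 0 XOR 0 = 0
  B[9] = 0 XOR 0 = 0
  B[10] = 0 XOR 0 = 0
  B[11] = 0 XOR 1 = 1
  B[12] = 1 XOR 1 = 0
  B[13] = 0 XOR 1 = 1
= 10110110000101 (11653 decimal)


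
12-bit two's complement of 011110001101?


Original: 011110001101
Step 1 - Invert all bits: 100001110010
Step 2 - Add 1: 100001110010 + 1
= 100001110011 (represents -1933)


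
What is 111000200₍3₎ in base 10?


Positional values (base 3):
  0 × 3^0 = 0 × 1 = 0
  0 × 3^1 = 0 × 3 = 0
  2 × 3^2 = 2 × 9 = 18
  0 × 3^3 = 0 × 27 = 0
  0 × 3^4 = 0 × 81 = 0
  0 × 3^5 = 0 × 243 = 0
  1 × 3^6 = 1 × 729 = 729
  1 × 3^7 = 1 × 2187 = 2187
  1 × 3^8 = 1 × 6561 = 6561
Sum = 0 + 0 + 18 + 0 + 0 + 0 + 729 + 2187 + 6561
= 9495


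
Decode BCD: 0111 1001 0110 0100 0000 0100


Each 4-bit group → digit:
  0111 → 7
  1001 → 9
  0110 → 6
  0100 → 4
  0000 → 0
  0100 → 4
= 796404


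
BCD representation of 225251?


Each digit → 4-bit binary:
  2 → 0010
  2 → 0010
  5 → 0101
  2 → 0010
  5 → 0101
  1 → 0001
= 0010 0010 0101 0010 0101 0001


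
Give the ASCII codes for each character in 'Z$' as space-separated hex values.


String: 'Z$'  (2 characters)
Per-character ASCII lookup:
  'Z': uppercase starts at 65: 'Z' = 65 + 25 = 90 → 0x5A
  '$': special character: '$' = 36 → 0x24
= 0x5A 0x24


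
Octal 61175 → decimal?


Positional values:
Position 0: 5 × 8^0 = 5
Position 1: 7 × 8^1 = 56
Position 2: 1 × 8^2 = 64
Position 3: 1 × 8^3 = 512
Position 4: 6 × 8^4 = 24576
Sum = 5 + 56 + 64 + 512 + 24576
= 25213


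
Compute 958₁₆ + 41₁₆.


Align and add column by column (LSB to MSB, each column mod 16 with carry):
  0958
+ 0041
  ----
  col 0: 8(8) + 1(1) + 0 (carry in) = 9 → 9(9), carry out 0
  col 1: 5(5) + 4(4) + 0 (carry in) = 9 → 9(9), carry out 0
  col 2: 9(9) + 0(0) + 0 (carry in) = 9 → 9(9), carry out 0
  col 3: 0(0) + 0(0) + 0 (carry in) = 0 → 0(0), carry out 0
Reading digits MSB→LSB: 0999
Strip leading zeros: 999
= 0x999


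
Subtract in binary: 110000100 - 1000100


Align and subtract column by column (LSB to MSB, borrowing when needed):
  110000100
- 001000100
  ---------
  col 0: (0 - 0 borrow-in) - 0 → 0 - 0 = 0, borrow out 0
  col 1: (0 - 0 borrow-in) - 0 → 0 - 0 = 0, borrow out 0
  col 2: (1 - 0 borrow-in) - 1 → 1 - 1 = 0, borrow out 0
  col 3: (0 - 0 borrow-in) - 0 → 0 - 0 = 0, borrow out 0
  col 4: (0 - 0 borrow-in) - 0 → 0 - 0 = 0, borrow out 0
  col 5: (0 - 0 borrow-in) - 0 → 0 - 0 = 0, borrow out 0
  col 6: (0 - 0 borrow-in) - 1 → borrow from next column: (0+2) - 1 = 1, borrow out 1
  col 7: (1 - 1 borrow-in) - 0 → 0 - 0 = 0, borrow out 0
  col 8: (1 - 0 borrow-in) - 0 → 1 - 0 = 1, borrow out 0
Reading bits MSB→LSB: 101000000
Strip leading zeros: 101000000
= 101000000


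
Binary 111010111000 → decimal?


Positional values:
Bit 3: 1 × 2^3 = 8
Bit 4: 1 × 2^4 = 16
Bit 5: 1 × 2^5 = 32
Bit 7: 1 × 2^7 = 128
Bit 9: 1 × 2^9 = 512
Bit 10: 1 × 2^10 = 1024
Bit 11: 1 × 2^11 = 2048
Sum = 8 + 16 + 32 + 128 + 512 + 1024 + 2048
= 3768


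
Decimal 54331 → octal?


Divide by 8 repeatedly:
54331 ÷ 8 = 6791 remainder 3
6791 ÷ 8 = 848 remainder 7
848 ÷ 8 = 106 remainder 0
106 ÷ 8 = 13 remainder 2
13 ÷ 8 = 1 remainder 5
1 ÷ 8 = 0 remainder 1
Reading remainders bottom-up:
= 0o152073


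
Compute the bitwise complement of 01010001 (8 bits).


Original: 01010001
Invert all bits:
  bit 0: 0 → 1
  bit 1: 1 → 0
  bit 2: 0 → 1
  bit 3: 1 → 0
  bit 4: 0 → 1
  bit 5: 0 → 1
  bit 6: 0 → 1
  bit 7: 1 → 0
= 10101110


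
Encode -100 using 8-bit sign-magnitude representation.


Sign bit: 1 (negative)
Magnitude: 100 = 1100100
= 11100100


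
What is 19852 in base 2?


Divide by 2 repeatedly:
19852 ÷ 2 = 9926 remainder 0
9926 ÷ 2 = 4963 remainder 0
4963 ÷ 2 = 2481 remainder 1
2481 ÷ 2 = 1240 remainder 1
1240 ÷ 2 = 620 remainder 0
620 ÷ 2 = 310 remainder 0
310 ÷ 2 = 155 remainder 0
155 ÷ 2 = 77 remainder 1
77 ÷ 2 = 38 remainder 1
38 ÷ 2 = 19 remainder 0
19 ÷ 2 = 9 remainder 1
9 ÷ 2 = 4 remainder 1
4 ÷ 2 = 2 remainder 0
2 ÷ 2 = 1 remainder 0
1 ÷ 2 = 0 remainder 1
Reading remainders bottom-up:
= 100110110001100


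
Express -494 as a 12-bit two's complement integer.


Original: 000111101110
Step 1 - Invert all bits: 111000010001
Step 2 - Add 1: 111000010001 + 1
= 111000010010 (represents -494)


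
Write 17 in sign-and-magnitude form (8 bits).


Sign bit: 0 (positive)
Magnitude: 17 = 0010001
= 00010001


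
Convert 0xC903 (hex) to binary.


Each hex digit → 4 binary bits:
  C = 1100
  9 = 1001
  0 = 0000
  3 = 0011
Concatenate: 1100 1001 0000 0011
= 1100100100000011


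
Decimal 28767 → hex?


Divide by 16 repeatedly:
28767 ÷ 16 = 1797 remainder 15 (F)
1797 ÷ 16 = 112 remainder 5 (5)
112 ÷ 16 = 7 remainder 0 (0)
7 ÷ 16 = 0 remainder 7 (7)
Reading remainders bottom-up:
= 0x705F


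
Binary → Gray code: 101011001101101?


Binary: 101011001101101
Gray code: G = B XOR (B >> 1)
B >> 1 = 010101100110110
101011001101101 XOR 010101100110110:
  1 XOR 0 = 1
  0 XOR 1 = 1
  1 XOR 0 = 1
  0 XOR 1 = 1
  1 XOR 0 = 1
  1 XOR 1 = 0
  0 XOR 1 = 1
  0 XOR 0 = 0
  1 XOR 0 = 1
  1 XOR 1 = 0
  0 XOR 1 = 1
  1 XOR 0 = 1
  1 XOR 1 = 0
  0 XOR 1 = 1
  1 XOR 0 = 1
= 111110101011011


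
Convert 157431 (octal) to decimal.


Positional values:
Position 0: 1 × 8^0 = 1
Position 1: 3 × 8^1 = 24
Position 2: 4 × 8^2 = 256
Position 3: 7 × 8^3 = 3584
Position 4: 5 × 8^4 = 20480
Position 5: 1 × 8^5 = 32768
Sum = 1 + 24 + 256 + 3584 + 20480 + 32768
= 57113


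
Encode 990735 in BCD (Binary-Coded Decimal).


Each digit → 4-bit binary:
  9 → 1001
  9 → 1001
  0 → 0000
  7 → 0111
  3 → 0011
  5 → 0101
= 1001 1001 0000 0111 0011 0101


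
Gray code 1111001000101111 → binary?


Gray code: 1111001000101111
MSB stays the same: 1
Each subsequent bit = prev_binary XOR current_gray:
  B[1] = 1 XOR 1 = 0
  B[2] = 0 XOR 1 = 1
  B[3] = 1 XOR 1 = 0
  B[4] = 0 XOR 0 = 0
  B[5] = 0 XOR 0 = 0
  B[6] = 0 XOR 1 = 1
  B[7] = 1 XOR 0 = 1
  B[8] = 1 XOR 0 = 1
  B[9] = 1 XOR 0 = 1
  B[10] = 1 XOR 1 = 0
  B[11] = 0 XOR 0 = 0
  B[12] = 0 XOR 1 = 1
  B[13] = 1 XOR 1 = 0
  B[14] = 0 XOR 1 = 1
  B[15] = 1 XOR 1 = 0
= 1010001111001010 (41930 decimal)


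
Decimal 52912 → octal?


Divide by 8 repeatedly:
52912 ÷ 8 = 6614 remainder 0
6614 ÷ 8 = 826 remainder 6
826 ÷ 8 = 103 remainder 2
103 ÷ 8 = 12 remainder 7
12 ÷ 8 = 1 remainder 4
1 ÷ 8 = 0 remainder 1
Reading remainders bottom-up:
= 0o147260


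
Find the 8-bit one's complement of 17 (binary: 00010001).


Original: 00010001
Invert all bits:
  bit 0: 0 → 1
  bit 1: 0 → 1
  bit 2: 0 → 1
  bit 3: 1 → 0
  bit 4: 0 → 1
  bit 5: 0 → 1
  bit 6: 0 → 1
  bit 7: 1 → 0
= 11101110


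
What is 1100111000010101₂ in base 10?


Positional values:
Bit 0: 1 × 2^0 = 1
Bit 2: 1 × 2^2 = 4
Bit 4: 1 × 2^4 = 16
Bit 9: 1 × 2^9 = 512
Bit 10: 1 × 2^10 = 1024
Bit 11: 1 × 2^11 = 2048
Bit 14: 1 × 2^14 = 16384
Bit 15: 1 × 2^15 = 32768
Sum = 1 + 4 + 16 + 512 + 1024 + 2048 + 16384 + 32768
= 52757


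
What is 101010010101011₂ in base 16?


Group into 4-bit nibbles: 0101010010101011
  0101 = 5
  0100 = 4
  1010 = A
  1011 = B
= 0x54AB


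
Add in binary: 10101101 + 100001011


Align and add column by column (LSB to MSB, carry propagating):
  0010101101
+ 0100001011
  ----------
  col 0: 1 + 1 + 0 (carry in) = 2 → bit 0, carry out 1
  col 1: 0 + 1 + 1 (carry in) = 2 → bit 0, carry out 1
  col 2: 1 + 0 + 1 (carry in) = 2 → bit 0, carry out 1
  col 3: 1 + 1 + 1 (carry in) = 3 → bit 1, carry out 1
  col 4: 0 + 0 + 1 (carry in) = 1 → bit 1, carry out 0
  col 5: 1 + 0 + 0 (carry in) = 1 → bit 1, carry out 0
  col 6: 0 + 0 + 0 (carry in) = 0 → bit 0, carry out 0
  col 7: 1 + 0 + 0 (carry in) = 1 → bit 1, carry out 0
  col 8: 0 + 1 + 0 (carry in) = 1 → bit 1, carry out 0
  col 9: 0 + 0 + 0 (carry in) = 0 → bit 0, carry out 0
Reading bits MSB→LSB: 0110111000
Strip leading zeros: 110111000
= 110111000


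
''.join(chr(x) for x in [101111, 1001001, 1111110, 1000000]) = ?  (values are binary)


Codes (binary): 101111 1001001 1111110 1000000
Per-code ASCII lookup:
  101111 = 47  (special character) → '/'
  1001001 = 73  (range 65-90: uppercase, 73 - 65 = 8) → 'I'
  1111110 = 126  (special character) → '~'
  1000000 = 64  (special character) → '@'
= '/I~@'


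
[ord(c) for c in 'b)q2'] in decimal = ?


String: 'b)q2'  (4 characters)
Per-character ASCII lookup:
  'b': lowercase starts at 97: 'b' = 97 + 1 = 98
  ')': special character: ')' = 41
  'q': lowercase starts at 97: 'q' = 97 + 16 = 113
  '2': digits start at 48: '2' = 48 + 2 = 50
= 98 41 113 50


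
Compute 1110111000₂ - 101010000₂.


Align and subtract column by column (LSB to MSB, borrowing when needed):
  1110111000
- 0101010000
  ----------
  col 0: (0 - 0 borrow-in) - 0 → 0 - 0 = 0, borrow out 0
  col 1: (0 - 0 borrow-in) - 0 → 0 - 0 = 0, borrow out 0
  col 2: (0 - 0 borrow-in) - 0 → 0 - 0 = 0, borrow out 0
  col 3: (1 - 0 borrow-in) - 0 → 1 - 0 = 1, borrow out 0
  col 4: (1 - 0 borrow-in) - 1 → 1 - 1 = 0, borrow out 0
  col 5: (1 - 0 borrow-in) - 0 → 1 - 0 = 1, borrow out 0
  col 6: (0 - 0 borrow-in) - 1 → borrow from next column: (0+2) - 1 = 1, borrow out 1
  col 7: (1 - 1 borrow-in) - 0 → 0 - 0 = 0, borrow out 0
  col 8: (1 - 0 borrow-in) - 1 → 1 - 1 = 0, borrow out 0
  col 9: (1 - 0 borrow-in) - 0 → 1 - 0 = 1, borrow out 0
Reading bits MSB→LSB: 1001101000
Strip leading zeros: 1001101000
= 1001101000


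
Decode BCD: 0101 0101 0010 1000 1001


Each 4-bit group → digit:
  0101 → 5
  0101 → 5
  0010 → 2
  1000 → 8
  1001 → 9
= 55289


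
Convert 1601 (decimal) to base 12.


Divide by 12 repeatedly:
1601 ÷ 12 = 133 remainder 5
133 ÷ 12 = 11 remainder 1
11 ÷ 12 = 0 remainder 11
Reading remainders bottom-up:
= B15


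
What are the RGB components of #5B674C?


Hex: #5B674C
R = 5B₁₆ = 91
G = 67₁₆ = 103
B = 4C₁₆ = 76
= RGB(91, 103, 76)


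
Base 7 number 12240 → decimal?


Positional values (base 7):
  0 × 7^0 = 0 × 1 = 0
  4 × 7^1 = 4 × 7 = 28
  2 × 7^2 = 2 × 49 = 98
  2 × 7^3 = 2 × 343 = 686
  1 × 7^4 = 1 × 2401 = 2401
Sum = 0 + 28 + 98 + 686 + 2401
= 3213


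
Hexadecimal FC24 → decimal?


Positional values:
Position 0: 4 × 16^0 = 4 × 1 = 4
Position 1: 2 × 16^1 = 2 × 16 = 32
Position 2: C × 16^2 = 12 × 256 = 3072
Position 3: F × 16^3 = 15 × 4096 = 61440
Sum = 4 + 32 + 3072 + 61440
= 64548


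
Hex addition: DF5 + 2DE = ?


Align and add column by column (LSB to MSB, each column mod 16 with carry):
  0DF5
+ 02DE
  ----
  col 0: 5(5) + E(14) + 0 (carry in) = 19 → 3(3), carry out 1
  col 1: F(15) + D(13) + 1 (carry in) = 29 → D(13), carry out 1
  col 2: D(13) + 2(2) + 1 (carry in) = 16 → 0(0), carry out 1
  col 3: 0(0) + 0(0) + 1 (carry in) = 1 → 1(1), carry out 0
Reading digits MSB→LSB: 10D3
Strip leading zeros: 10D3
= 0x10D3


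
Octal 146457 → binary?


Each octal digit → 3 binary bits:
  1 = 001
  4 = 100
  6 = 110
  4 = 100
  5 = 101
  7 = 111
Concatenate: 001 100 110 100 101 111
= 001100110100101111


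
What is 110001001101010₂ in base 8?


Group into 3-bit groups: 110001001101010
  110 = 6
  001 = 1
  001 = 1
  101 = 5
  010 = 2
= 0o61152


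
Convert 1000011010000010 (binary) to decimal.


Positional values:
Bit 1: 1 × 2^1 = 2
Bit 7: 1 × 2^7 = 128
Bit 9: 1 × 2^9 = 512
Bit 10: 1 × 2^10 = 1024
Bit 15: 1 × 2^15 = 32768
Sum = 2 + 128 + 512 + 1024 + 32768
= 34434


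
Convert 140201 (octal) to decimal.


Positional values:
Position 0: 1 × 8^0 = 1
Position 1: 0 × 8^1 = 0
Position 2: 2 × 8^2 = 128
Position 3: 0 × 8^3 = 0
Position 4: 4 × 8^4 = 16384
Position 5: 1 × 8^5 = 32768
Sum = 1 + 0 + 128 + 0 + 16384 + 32768
= 49281


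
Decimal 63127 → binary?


Divide by 2 repeatedly:
63127 ÷ 2 = 31563 remainder 1
31563 ÷ 2 = 15781 remainder 1
15781 ÷ 2 = 7890 remainder 1
7890 ÷ 2 = 3945 remainder 0
3945 ÷ 2 = 1972 remainder 1
1972 ÷ 2 = 986 remainder 0
986 ÷ 2 = 493 remainder 0
493 ÷ 2 = 246 remainder 1
246 ÷ 2 = 123 remainder 0
123 ÷ 2 = 61 remainder 1
61 ÷ 2 = 30 remainder 1
30 ÷ 2 = 15 remainder 0
15 ÷ 2 = 7 remainder 1
7 ÷ 2 = 3 remainder 1
3 ÷ 2 = 1 remainder 1
1 ÷ 2 = 0 remainder 1
Reading remainders bottom-up:
= 1111011010010111


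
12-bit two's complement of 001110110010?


Original: 001110110010
Step 1 - Invert all bits: 110001001101
Step 2 - Add 1: 110001001101 + 1
= 110001001110 (represents -946)


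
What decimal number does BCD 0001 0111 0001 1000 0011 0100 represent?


Each 4-bit group → digit:
  0001 → 1
  0111 → 7
  0001 → 1
  1000 → 8
  0011 → 3
  0100 → 4
= 171834


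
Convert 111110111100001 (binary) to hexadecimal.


Group into 4-bit nibbles: 0111110111100001
  0111 = 7
  1101 = D
  1110 = E
  0001 = 1
= 0x7DE1


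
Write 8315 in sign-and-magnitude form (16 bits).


Sign bit: 0 (positive)
Magnitude: 8315 = 010000001111011
= 0010000001111011


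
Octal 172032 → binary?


Each octal digit → 3 binary bits:
  1 = 001
  7 = 111
  2 = 010
  0 = 000
  3 = 011
  2 = 010
Concatenate: 001 111 010 000 011 010
= 001111010000011010


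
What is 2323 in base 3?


Divide by 3 repeatedly:
2323 ÷ 3 = 774 remainder 1
774 ÷ 3 = 258 remainder 0
258 ÷ 3 = 86 remainder 0
86 ÷ 3 = 28 remainder 2
28 ÷ 3 = 9 remainder 1
9 ÷ 3 = 3 remainder 0
3 ÷ 3 = 1 remainder 0
1 ÷ 3 = 0 remainder 1
Reading remainders bottom-up:
= 10012001


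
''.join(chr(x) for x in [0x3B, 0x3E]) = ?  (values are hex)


Codes (hex): 0x3B 0x3E
Per-code ASCII lookup:
  0x3B = 59  (special character) → ';'
  0x3E = 62  (special character) → '>'
= ';>'


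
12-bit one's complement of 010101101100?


Original: 010101101100
Invert all bits:
  bit 0: 0 → 1
  bit 1: 1 → 0
  bit 2: 0 → 1
  bit 3: 1 → 0
  bit 4: 0 → 1
  bit 5: 1 → 0
  bit 6: 1 → 0
  bit 7: 0 → 1
  bit 8: 1 → 0
  bit 9: 1 → 0
  bit 10: 0 → 1
  bit 11: 0 → 1
= 101010010011


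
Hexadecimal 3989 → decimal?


Positional values:
Position 0: 9 × 16^0 = 9 × 1 = 9
Position 1: 8 × 16^1 = 8 × 16 = 128
Position 2: 9 × 16^2 = 9 × 256 = 2304
Position 3: 3 × 16^3 = 3 × 4096 = 12288
Sum = 9 + 128 + 2304 + 12288
= 14729


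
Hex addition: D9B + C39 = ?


Align and add column by column (LSB to MSB, each column mod 16 with carry):
  0D9B
+ 0C39
  ----
  col 0: B(11) + 9(9) + 0 (carry in) = 20 → 4(4), carry out 1
  col 1: 9(9) + 3(3) + 1 (carry in) = 13 → D(13), carry out 0
  col 2: D(13) + C(12) + 0 (carry in) = 25 → 9(9), carry out 1
  col 3: 0(0) + 0(0) + 1 (carry in) = 1 → 1(1), carry out 0
Reading digits MSB→LSB: 19D4
Strip leading zeros: 19D4
= 0x19D4


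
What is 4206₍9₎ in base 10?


Positional values (base 9):
  6 × 9^0 = 6 × 1 = 6
  0 × 9^1 = 0 × 9 = 0
  2 × 9^2 = 2 × 81 = 162
  4 × 9^3 = 4 × 729 = 2916
Sum = 6 + 0 + 162 + 2916
= 3084


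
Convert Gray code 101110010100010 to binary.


Gray code: 101110010100010
MSB stays the same: 1
Each subsequent bit = prev_binary XOR current_gray:
  B[1] = 1 XOR 0 = 1
  B[2] = 1 XOR 1 = 0
  B[3] = 0 XOR 1 = 1
  B[4] = 1 XOR 1 = 0
  B[5] = 0 XOR 0 = 0
  B[6] = 0 XOR 0 = 0
  B[7] = 0 XOR 1 = 1
  B[8] = 1 XOR 0 = 1
  B[9] = 1 XOR 1 = 0
  B[10] = 0 XOR 0 = 0
  B[11] = 0 XOR 0 = 0
  B[12] = 0 XOR 0 = 0
  B[13] = 0 XOR 1 = 1
  B[14] = 1 XOR 0 = 1
= 110100011000011 (26819 decimal)


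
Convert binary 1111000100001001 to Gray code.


Binary: 1111000100001001
Gray code: G = B XOR (B >> 1)
B >> 1 = 0111100010000100
1111000100001001 XOR 0111100010000100:
  1 XOR 0 = 1
  1 XOR 1 = 0
  1 XOR 1 = 0
  1 XOR 1 = 0
  0 XOR 1 = 1
  0 XOR 0 = 0
  0 XOR 0 = 0
  1 XOR 0 = 1
  0 XOR 1 = 1
  0 XOR 0 = 0
  0 XOR 0 = 0
  0 XOR 0 = 0
  1 XOR 0 = 1
  0 XOR 1 = 1
  0 XOR 0 = 0
  1 XOR 0 = 1
= 1000100110001101


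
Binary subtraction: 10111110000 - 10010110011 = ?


Align and subtract column by column (LSB to MSB, borrowing when needed):
  10111110000
- 10010110011
  -----------
  col 0: (0 - 0 borrow-in) - 1 → borrow from next column: (0+2) - 1 = 1, borrow out 1
  col 1: (0 - 1 borrow-in) - 1 → borrow from next column: (-1+2) - 1 = 0, borrow out 1
  col 2: (0 - 1 borrow-in) - 0 → borrow from next column: (-1+2) - 0 = 1, borrow out 1
  col 3: (0 - 1 borrow-in) - 0 → borrow from next column: (-1+2) - 0 = 1, borrow out 1
  col 4: (1 - 1 borrow-in) - 1 → borrow from next column: (0+2) - 1 = 1, borrow out 1
  col 5: (1 - 1 borrow-in) - 1 → borrow from next column: (0+2) - 1 = 1, borrow out 1
  col 6: (1 - 1 borrow-in) - 0 → 0 - 0 = 0, borrow out 0
  col 7: (1 - 0 borrow-in) - 1 → 1 - 1 = 0, borrow out 0
  col 8: (1 - 0 borrow-in) - 0 → 1 - 0 = 1, borrow out 0
  col 9: (0 - 0 borrow-in) - 0 → 0 - 0 = 0, borrow out 0
  col 10: (1 - 0 borrow-in) - 1 → 1 - 1 = 0, borrow out 0
Reading bits MSB→LSB: 00100111101
Strip leading zeros: 100111101
= 100111101


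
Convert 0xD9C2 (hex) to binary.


Each hex digit → 4 binary bits:
  D = 1101
  9 = 1001
  C = 1100
  2 = 0010
Concatenate: 1101 1001 1100 0010
= 1101100111000010


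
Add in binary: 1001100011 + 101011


Align and add column by column (LSB to MSB, carry propagating):
  01001100011
+ 00000101011
  -----------
  col 0: 1 + 1 + 0 (carry in) = 2 → bit 0, carry out 1
  col 1: 1 + 1 + 1 (carry in) = 3 → bit 1, carry out 1
  col 2: 0 + 0 + 1 (carry in) = 1 → bit 1, carry out 0
  col 3: 0 + 1 + 0 (carry in) = 1 → bit 1, carry out 0
  col 4: 0 + 0 + 0 (carry in) = 0 → bit 0, carry out 0
  col 5: 1 + 1 + 0 (carry in) = 2 → bit 0, carry out 1
  col 6: 1 + 0 + 1 (carry in) = 2 → bit 0, carry out 1
  col 7: 0 + 0 + 1 (carry in) = 1 → bit 1, carry out 0
  col 8: 0 + 0 + 0 (carry in) = 0 → bit 0, carry out 0
  col 9: 1 + 0 + 0 (carry in) = 1 → bit 1, carry out 0
  col 10: 0 + 0 + 0 (carry in) = 0 → bit 0, carry out 0
Reading bits MSB→LSB: 01010001110
Strip leading zeros: 1010001110
= 1010001110


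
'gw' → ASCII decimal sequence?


String: 'gw'  (2 characters)
Per-character ASCII lookup:
  'g': lowercase starts at 97: 'g' = 97 + 6 = 103
  'w': lowercase starts at 97: 'w' = 97 + 22 = 119
= 103 119


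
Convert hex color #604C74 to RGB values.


Hex: #604C74
R = 60₁₆ = 96
G = 4C₁₆ = 76
B = 74₁₆ = 116
= RGB(96, 76, 116)


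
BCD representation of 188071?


Each digit → 4-bit binary:
  1 → 0001
  8 → 1000
  8 → 1000
  0 → 0000
  7 → 0111
  1 → 0001
= 0001 1000 1000 0000 0111 0001


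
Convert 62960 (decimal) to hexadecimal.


Divide by 16 repeatedly:
62960 ÷ 16 = 3935 remainder 0 (0)
3935 ÷ 16 = 245 remainder 15 (F)
245 ÷ 16 = 15 remainder 5 (5)
15 ÷ 16 = 0 remainder 15 (F)
Reading remainders bottom-up:
= 0xF5F0


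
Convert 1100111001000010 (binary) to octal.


Group into 3-bit groups: 001100111001000010
  001 = 1
  100 = 4
  111 = 7
  001 = 1
  000 = 0
  010 = 2
= 0o147102


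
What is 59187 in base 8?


Divide by 8 repeatedly:
59187 ÷ 8 = 7398 remainder 3
7398 ÷ 8 = 924 remainder 6
924 ÷ 8 = 115 remainder 4
115 ÷ 8 = 14 remainder 3
14 ÷ 8 = 1 remainder 6
1 ÷ 8 = 0 remainder 1
Reading remainders bottom-up:
= 0o163463


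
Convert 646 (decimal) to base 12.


Divide by 12 repeatedly:
646 ÷ 12 = 53 remainder 10
53 ÷ 12 = 4 remainder 5
4 ÷ 12 = 0 remainder 4
Reading remainders bottom-up:
= 45A


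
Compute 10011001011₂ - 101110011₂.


Align and subtract column by column (LSB to MSB, borrowing when needed):
  10011001011
- 00101110011
  -----------
  col 0: (1 - 0 borrow-in) - 1 → 1 - 1 = 0, borrow out 0
  col 1: (1 - 0 borrow-in) - 1 → 1 - 1 = 0, borrow out 0
  col 2: (0 - 0 borrow-in) - 0 → 0 - 0 = 0, borrow out 0
  col 3: (1 - 0 borrow-in) - 0 → 1 - 0 = 1, borrow out 0
  col 4: (0 - 0 borrow-in) - 1 → borrow from next column: (0+2) - 1 = 1, borrow out 1
  col 5: (0 - 1 borrow-in) - 1 → borrow from next column: (-1+2) - 1 = 0, borrow out 1
  col 6: (1 - 1 borrow-in) - 1 → borrow from next column: (0+2) - 1 = 1, borrow out 1
  col 7: (1 - 1 borrow-in) - 0 → 0 - 0 = 0, borrow out 0
  col 8: (0 - 0 borrow-in) - 1 → borrow from next column: (0+2) - 1 = 1, borrow out 1
  col 9: (0 - 1 borrow-in) - 0 → borrow from next column: (-1+2) - 0 = 1, borrow out 1
  col 10: (1 - 1 borrow-in) - 0 → 0 - 0 = 0, borrow out 0
Reading bits MSB→LSB: 01101011000
Strip leading zeros: 1101011000
= 1101011000


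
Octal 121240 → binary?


Each octal digit → 3 binary bits:
  1 = 001
  2 = 010
  1 = 001
  2 = 010
  4 = 100
  0 = 000
Concatenate: 001 010 001 010 100 000
= 001010001010100000


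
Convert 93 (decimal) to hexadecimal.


Divide by 16 repeatedly:
93 ÷ 16 = 5 remainder 13 (D)
5 ÷ 16 = 0 remainder 5 (5)
Reading remainders bottom-up:
= 0x5D


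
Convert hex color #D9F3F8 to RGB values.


Hex: #D9F3F8
R = D9₁₆ = 217
G = F3₁₆ = 243
B = F8₁₆ = 248
= RGB(217, 243, 248)


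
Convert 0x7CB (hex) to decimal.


Positional values:
Position 0: B × 16^0 = 11 × 1 = 11
Position 1: C × 16^1 = 12 × 16 = 192
Position 2: 7 × 16^2 = 7 × 256 = 1792
Sum = 11 + 192 + 1792
= 1995


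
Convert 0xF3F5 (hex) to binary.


Each hex digit → 4 binary bits:
  F = 1111
  3 = 0011
  F = 1111
  5 = 0101
Concatenate: 1111 0011 1111 0101
= 1111001111110101


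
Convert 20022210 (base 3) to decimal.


Positional values (base 3):
  0 × 3^0 = 0 × 1 = 0
  1 × 3^1 = 1 × 3 = 3
  2 × 3^2 = 2 × 9 = 18
  2 × 3^3 = 2 × 27 = 54
  2 × 3^4 = 2 × 81 = 162
  0 × 3^5 = 0 × 243 = 0
  0 × 3^6 = 0 × 729 = 0
  2 × 3^7 = 2 × 2187 = 4374
Sum = 0 + 3 + 18 + 54 + 162 + 0 + 0 + 4374
= 4611


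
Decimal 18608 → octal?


Divide by 8 repeatedly:
18608 ÷ 8 = 2326 remainder 0
2326 ÷ 8 = 290 remainder 6
290 ÷ 8 = 36 remainder 2
36 ÷ 8 = 4 remainder 4
4 ÷ 8 = 0 remainder 4
Reading remainders bottom-up:
= 0o44260


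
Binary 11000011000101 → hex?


Group into 4-bit nibbles: 0011000011000101
  0011 = 3
  0000 = 0
  1100 = C
  0101 = 5
= 0x30C5


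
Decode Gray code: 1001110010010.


Gray code: 1001110010010
MSB stays the same: 1
Each subsequent bit = prev_binary XOR current_gray:
  B[1] = 1 XOR 0 = 1
  B[2] = 1 XOR 0 = 1
  B[3] = 1 XOR 1 = 0
  B[4] = 0 XOR 1 = 1
  B[5] = 1 XOR 1 = 0
  B[6] = 0 XOR 0 = 0
  B[7] = 0 XOR 0 = 0
  B[8] = 0 XOR 1 = 1
  B[9] = 1 XOR 0 = 1
  B[10] = 1 XOR 0 = 1
  B[11] = 1 XOR 1 = 0
  B[12] = 0 XOR 0 = 0
= 1110100011100 (7452 decimal)


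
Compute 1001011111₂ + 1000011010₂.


Align and add column by column (LSB to MSB, carry propagating):
  01001011111
+ 01000011010
  -----------
  col 0: 1 + 0 + 0 (carry in) = 1 → bit 1, carry out 0
  col 1: 1 + 1 + 0 (carry in) = 2 → bit 0, carry out 1
  col 2: 1 + 0 + 1 (carry in) = 2 → bit 0, carry out 1
  col 3: 1 + 1 + 1 (carry in) = 3 → bit 1, carry out 1
  col 4: 1 + 1 + 1 (carry in) = 3 → bit 1, carry out 1
  col 5: 0 + 0 + 1 (carry in) = 1 → bit 1, carry out 0
  col 6: 1 + 0 + 0 (carry in) = 1 → bit 1, carry out 0
  col 7: 0 + 0 + 0 (carry in) = 0 → bit 0, carry out 0
  col 8: 0 + 0 + 0 (carry in) = 0 → bit 0, carry out 0
  col 9: 1 + 1 + 0 (carry in) = 2 → bit 0, carry out 1
  col 10: 0 + 0 + 1 (carry in) = 1 → bit 1, carry out 0
Reading bits MSB→LSB: 10001111001
Strip leading zeros: 10001111001
= 10001111001


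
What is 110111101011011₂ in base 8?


Group into 3-bit groups: 110111101011011
  110 = 6
  111 = 7
  101 = 5
  011 = 3
  011 = 3
= 0o67533


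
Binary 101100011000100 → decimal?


Positional values:
Bit 2: 1 × 2^2 = 4
Bit 6: 1 × 2^6 = 64
Bit 7: 1 × 2^7 = 128
Bit 11: 1 × 2^11 = 2048
Bit 12: 1 × 2^12 = 4096
Bit 14: 1 × 2^14 = 16384
Sum = 4 + 64 + 128 + 2048 + 4096 + 16384
= 22724


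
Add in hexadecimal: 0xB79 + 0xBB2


Align and add column by column (LSB to MSB, each column mod 16 with carry):
  0B79
+ 0BB2
  ----
  col 0: 9(9) + 2(2) + 0 (carry in) = 11 → B(11), carry out 0
  col 1: 7(7) + B(11) + 0 (carry in) = 18 → 2(2), carry out 1
  col 2: B(11) + B(11) + 1 (carry in) = 23 → 7(7), carry out 1
  col 3: 0(0) + 0(0) + 1 (carry in) = 1 → 1(1), carry out 0
Reading digits MSB→LSB: 172B
Strip leading zeros: 172B
= 0x172B


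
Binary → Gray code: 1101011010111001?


Binary: 1101011010111001
Gray code: G = B XOR (B >> 1)
B >> 1 = 0110101101011100
1101011010111001 XOR 0110101101011100:
  1 XOR 0 = 1
  1 XOR 1 = 0
  0 XOR 1 = 1
  1 XOR 0 = 1
  0 XOR 1 = 1
  1 XOR 0 = 1
  1 XOR 1 = 0
  0 XOR 1 = 1
  1 XOR 0 = 1
  0 XOR 1 = 1
  1 XOR 0 = 1
  1 XOR 1 = 0
  1 XOR 1 = 0
  0 XOR 1 = 1
  0 XOR 0 = 0
  1 XOR 0 = 1
= 1011110111100101


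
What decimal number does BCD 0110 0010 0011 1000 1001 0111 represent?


Each 4-bit group → digit:
  0110 → 6
  0010 → 2
  0011 → 3
  1000 → 8
  1001 → 9
  0111 → 7
= 623897


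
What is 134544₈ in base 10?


Positional values:
Position 0: 4 × 8^0 = 4
Position 1: 4 × 8^1 = 32
Position 2: 5 × 8^2 = 320
Position 3: 4 × 8^3 = 2048
Position 4: 3 × 8^4 = 12288
Position 5: 1 × 8^5 = 32768
Sum = 4 + 32 + 320 + 2048 + 12288 + 32768
= 47460


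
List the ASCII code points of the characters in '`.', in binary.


String: '`.'  (2 characters)
Per-character ASCII lookup:
  '`': special character: '`' = 96 → 1100000
  '.': special character: '.' = 46 → 101110
= 1100000 101110
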